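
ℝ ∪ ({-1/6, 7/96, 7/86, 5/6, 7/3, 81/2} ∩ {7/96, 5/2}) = ℝ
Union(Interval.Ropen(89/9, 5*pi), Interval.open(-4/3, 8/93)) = Union(Interval.open(-4/3, 8/93), Interval.Ropen(89/9, 5*pi))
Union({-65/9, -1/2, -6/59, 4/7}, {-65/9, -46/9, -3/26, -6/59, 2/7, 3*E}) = {-65/9, -46/9, -1/2, -3/26, -6/59, 2/7, 4/7, 3*E}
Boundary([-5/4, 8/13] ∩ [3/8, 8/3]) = {3/8, 8/13}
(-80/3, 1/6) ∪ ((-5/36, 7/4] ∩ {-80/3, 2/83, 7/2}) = (-80/3, 1/6)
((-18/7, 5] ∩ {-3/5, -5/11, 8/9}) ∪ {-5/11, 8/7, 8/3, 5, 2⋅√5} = {-3/5, -5/11, 8/9, 8/7, 8/3, 5, 2⋅√5}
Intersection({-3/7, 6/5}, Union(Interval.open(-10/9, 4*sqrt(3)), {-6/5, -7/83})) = {-3/7, 6/5}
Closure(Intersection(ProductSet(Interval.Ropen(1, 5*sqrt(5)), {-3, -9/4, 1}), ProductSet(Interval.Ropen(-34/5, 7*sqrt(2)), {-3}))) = ProductSet(Interval(1, 7*sqrt(2)), {-3})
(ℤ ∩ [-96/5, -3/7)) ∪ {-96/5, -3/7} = {-96/5, -3/7} ∪ {-19, -18, …, -1}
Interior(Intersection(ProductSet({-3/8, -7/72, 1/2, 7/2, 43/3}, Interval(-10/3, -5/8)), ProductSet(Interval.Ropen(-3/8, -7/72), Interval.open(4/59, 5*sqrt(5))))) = EmptySet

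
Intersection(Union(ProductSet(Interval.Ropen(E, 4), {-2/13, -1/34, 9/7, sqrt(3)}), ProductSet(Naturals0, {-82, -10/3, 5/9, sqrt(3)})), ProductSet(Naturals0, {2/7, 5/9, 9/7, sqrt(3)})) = Union(ProductSet(Naturals0, {5/9, sqrt(3)}), ProductSet(Range(3, 4, 1), {9/7, sqrt(3)}))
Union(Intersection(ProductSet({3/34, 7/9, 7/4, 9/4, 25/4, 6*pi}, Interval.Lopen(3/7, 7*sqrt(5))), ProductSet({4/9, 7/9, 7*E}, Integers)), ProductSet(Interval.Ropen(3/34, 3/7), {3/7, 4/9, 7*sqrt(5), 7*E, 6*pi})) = Union(ProductSet({7/9}, Range(1, 16, 1)), ProductSet(Interval.Ropen(3/34, 3/7), {3/7, 4/9, 7*sqrt(5), 7*E, 6*pi}))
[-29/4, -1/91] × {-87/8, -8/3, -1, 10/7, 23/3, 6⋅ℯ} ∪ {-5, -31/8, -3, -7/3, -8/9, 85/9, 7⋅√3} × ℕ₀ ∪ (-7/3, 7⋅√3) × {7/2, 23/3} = ((-7/3, 7⋅√3) × {7/2, 23/3}) ∪ ({-5, -31/8, -3, -7/3, -8/9, 85/9, 7⋅√3} × ℕ₀) ∪ ([-29/4, -1/91] × {-87/8, -8/3, -1, 10/7, 23/3, 6⋅ℯ})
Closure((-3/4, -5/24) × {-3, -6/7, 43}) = [-3/4, -5/24] × {-3, -6/7, 43}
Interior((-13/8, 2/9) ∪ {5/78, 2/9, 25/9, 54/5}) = (-13/8, 2/9)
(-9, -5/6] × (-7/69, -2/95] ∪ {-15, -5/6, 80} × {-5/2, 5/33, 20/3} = ({-15, -5/6, 80} × {-5/2, 5/33, 20/3}) ∪ ((-9, -5/6] × (-7/69, -2/95])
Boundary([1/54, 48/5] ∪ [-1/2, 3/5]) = {-1/2, 48/5}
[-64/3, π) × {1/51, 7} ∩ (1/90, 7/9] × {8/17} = ∅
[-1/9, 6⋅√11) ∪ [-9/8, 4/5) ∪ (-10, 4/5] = (-10, 6⋅√11)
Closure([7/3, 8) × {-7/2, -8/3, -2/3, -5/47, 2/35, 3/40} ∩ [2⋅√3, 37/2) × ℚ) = [2⋅√3, 8] × {-7/2, -8/3, -2/3, -5/47, 2/35, 3/40}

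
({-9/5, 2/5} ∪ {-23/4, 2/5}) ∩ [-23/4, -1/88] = {-23/4, -9/5}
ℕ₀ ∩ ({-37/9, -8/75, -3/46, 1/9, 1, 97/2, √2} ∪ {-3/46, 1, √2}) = {1}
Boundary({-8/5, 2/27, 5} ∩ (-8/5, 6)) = {2/27, 5}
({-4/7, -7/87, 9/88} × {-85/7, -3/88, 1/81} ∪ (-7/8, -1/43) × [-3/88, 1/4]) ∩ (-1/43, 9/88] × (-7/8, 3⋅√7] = {9/88} × {-3/88, 1/81}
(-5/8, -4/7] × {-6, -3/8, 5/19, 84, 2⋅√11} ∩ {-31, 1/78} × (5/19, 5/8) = ∅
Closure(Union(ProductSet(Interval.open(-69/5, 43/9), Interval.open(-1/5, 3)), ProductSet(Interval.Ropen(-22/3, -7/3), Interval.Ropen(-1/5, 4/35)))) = Union(ProductSet({-69/5, 43/9}, Interval(-1/5, 3)), ProductSet(Interval(-69/5, 43/9), {-1/5, 3}), ProductSet(Interval.open(-69/5, 43/9), Interval.open(-1/5, 3)), ProductSet(Interval.Ropen(-22/3, -7/3), Interval.Ropen(-1/5, 4/35)))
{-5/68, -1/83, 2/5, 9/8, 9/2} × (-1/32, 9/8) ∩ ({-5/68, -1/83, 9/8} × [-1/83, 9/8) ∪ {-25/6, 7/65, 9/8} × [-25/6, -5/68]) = {-5/68, -1/83, 9/8} × [-1/83, 9/8)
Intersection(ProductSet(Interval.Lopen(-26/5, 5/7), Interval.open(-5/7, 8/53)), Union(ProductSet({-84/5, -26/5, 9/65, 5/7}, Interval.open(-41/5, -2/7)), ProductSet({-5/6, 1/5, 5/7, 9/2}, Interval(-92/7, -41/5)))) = ProductSet({9/65, 5/7}, Interval.open(-5/7, -2/7))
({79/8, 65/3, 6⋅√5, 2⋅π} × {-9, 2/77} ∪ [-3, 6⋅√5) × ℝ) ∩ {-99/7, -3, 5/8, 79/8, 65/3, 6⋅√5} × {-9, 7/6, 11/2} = ({-3, 5/8, 79/8} × {-9, 7/6, 11/2}) ∪ ({79/8, 65/3, 6⋅√5} × {-9})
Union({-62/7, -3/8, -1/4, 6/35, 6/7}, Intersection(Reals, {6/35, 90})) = {-62/7, -3/8, -1/4, 6/35, 6/7, 90}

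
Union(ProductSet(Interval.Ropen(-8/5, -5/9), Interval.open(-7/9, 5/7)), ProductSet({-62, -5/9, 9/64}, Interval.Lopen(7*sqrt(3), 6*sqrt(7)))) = Union(ProductSet({-62, -5/9, 9/64}, Interval.Lopen(7*sqrt(3), 6*sqrt(7))), ProductSet(Interval.Ropen(-8/5, -5/9), Interval.open(-7/9, 5/7)))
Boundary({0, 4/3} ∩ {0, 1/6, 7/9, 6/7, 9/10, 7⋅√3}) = {0}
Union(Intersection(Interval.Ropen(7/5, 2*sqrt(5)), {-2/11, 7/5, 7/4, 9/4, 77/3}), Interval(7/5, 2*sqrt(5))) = Interval(7/5, 2*sqrt(5))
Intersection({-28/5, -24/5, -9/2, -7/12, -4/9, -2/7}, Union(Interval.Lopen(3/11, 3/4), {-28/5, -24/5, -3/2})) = {-28/5, -24/5}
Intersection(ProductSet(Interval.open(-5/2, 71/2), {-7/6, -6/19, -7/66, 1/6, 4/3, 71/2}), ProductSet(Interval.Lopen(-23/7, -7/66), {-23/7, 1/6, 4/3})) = ProductSet(Interval.Lopen(-5/2, -7/66), {1/6, 4/3})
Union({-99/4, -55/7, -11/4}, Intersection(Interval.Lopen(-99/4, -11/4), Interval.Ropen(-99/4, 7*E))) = Interval(-99/4, -11/4)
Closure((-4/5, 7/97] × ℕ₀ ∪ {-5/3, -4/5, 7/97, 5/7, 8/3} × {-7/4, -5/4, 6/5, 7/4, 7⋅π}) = ([-4/5, 7/97] × ℕ₀) ∪ ({-5/3, -4/5, 7/97, 5/7, 8/3} × {-7/4, -5/4, 6/5, 7/4, 7⋅π})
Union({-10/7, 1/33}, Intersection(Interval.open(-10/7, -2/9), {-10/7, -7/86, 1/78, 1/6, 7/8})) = {-10/7, 1/33}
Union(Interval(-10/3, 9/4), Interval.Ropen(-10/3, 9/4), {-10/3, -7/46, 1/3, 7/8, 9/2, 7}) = Union({9/2, 7}, Interval(-10/3, 9/4))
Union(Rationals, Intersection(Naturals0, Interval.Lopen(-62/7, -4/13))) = Rationals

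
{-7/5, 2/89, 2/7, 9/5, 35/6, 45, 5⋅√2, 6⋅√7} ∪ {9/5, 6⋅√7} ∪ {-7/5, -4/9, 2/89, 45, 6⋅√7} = {-7/5, -4/9, 2/89, 2/7, 9/5, 35/6, 45, 5⋅√2, 6⋅√7}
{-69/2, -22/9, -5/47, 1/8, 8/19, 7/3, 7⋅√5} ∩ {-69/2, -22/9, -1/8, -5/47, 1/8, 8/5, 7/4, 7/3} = {-69/2, -22/9, -5/47, 1/8, 7/3}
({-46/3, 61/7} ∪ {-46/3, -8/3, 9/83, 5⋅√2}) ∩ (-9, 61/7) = {-8/3, 9/83, 5⋅√2}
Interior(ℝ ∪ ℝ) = ℝ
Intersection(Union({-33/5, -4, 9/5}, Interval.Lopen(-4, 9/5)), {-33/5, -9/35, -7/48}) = {-33/5, -9/35, -7/48}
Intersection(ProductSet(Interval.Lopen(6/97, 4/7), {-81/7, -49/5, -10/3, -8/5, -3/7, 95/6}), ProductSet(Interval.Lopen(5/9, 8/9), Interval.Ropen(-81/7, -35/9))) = ProductSet(Interval.Lopen(5/9, 4/7), {-81/7, -49/5})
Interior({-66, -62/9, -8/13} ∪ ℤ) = ∅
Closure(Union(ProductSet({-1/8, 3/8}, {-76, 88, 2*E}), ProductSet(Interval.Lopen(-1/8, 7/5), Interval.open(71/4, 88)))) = Union(ProductSet({-1/8, 3/8}, {-76, 88, 2*E}), ProductSet({-1/8, 7/5}, Interval(71/4, 88)), ProductSet(Interval(-1/8, 7/5), {71/4, 88}), ProductSet(Interval.Lopen(-1/8, 7/5), Interval.open(71/4, 88)))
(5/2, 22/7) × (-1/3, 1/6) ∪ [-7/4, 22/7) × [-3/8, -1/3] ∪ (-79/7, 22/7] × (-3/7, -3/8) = ((-79/7, 22/7] × (-3/7, -3/8)) ∪ ([-7/4, 22/7) × [-3/8, -1/3]) ∪ ((5/2, 22/7) × (-1/3, 1/6))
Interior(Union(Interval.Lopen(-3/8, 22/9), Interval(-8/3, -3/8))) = Interval.open(-8/3, 22/9)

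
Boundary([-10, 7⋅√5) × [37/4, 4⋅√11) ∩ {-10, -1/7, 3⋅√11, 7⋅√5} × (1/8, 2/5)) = ∅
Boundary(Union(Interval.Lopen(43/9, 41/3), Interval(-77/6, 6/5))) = {-77/6, 6/5, 43/9, 41/3}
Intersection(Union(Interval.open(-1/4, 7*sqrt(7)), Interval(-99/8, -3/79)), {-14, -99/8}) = {-99/8}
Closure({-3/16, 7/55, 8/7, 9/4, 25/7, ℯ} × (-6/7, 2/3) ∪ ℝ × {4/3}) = (ℝ × {4/3}) ∪ ({-3/16, 7/55, 8/7, 9/4, 25/7, ℯ} × [-6/7, 2/3])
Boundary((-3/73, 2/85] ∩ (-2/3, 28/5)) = {-3/73, 2/85}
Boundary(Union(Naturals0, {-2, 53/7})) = Union({-2, 53/7}, Naturals0)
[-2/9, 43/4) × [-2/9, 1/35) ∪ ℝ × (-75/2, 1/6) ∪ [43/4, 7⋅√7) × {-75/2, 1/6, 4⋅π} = (ℝ × (-75/2, 1/6)) ∪ ([43/4, 7⋅√7) × {-75/2, 1/6, 4⋅π})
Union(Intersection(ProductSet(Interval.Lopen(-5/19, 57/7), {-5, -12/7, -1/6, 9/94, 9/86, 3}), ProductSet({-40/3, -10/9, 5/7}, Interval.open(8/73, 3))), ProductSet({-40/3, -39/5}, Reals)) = ProductSet({-40/3, -39/5}, Reals)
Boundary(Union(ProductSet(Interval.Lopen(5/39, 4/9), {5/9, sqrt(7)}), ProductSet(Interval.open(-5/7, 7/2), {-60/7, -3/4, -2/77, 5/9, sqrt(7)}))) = ProductSet(Interval(-5/7, 7/2), {-60/7, -3/4, -2/77, 5/9, sqrt(7)})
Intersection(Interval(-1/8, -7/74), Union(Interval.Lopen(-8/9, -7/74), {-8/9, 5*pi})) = Interval(-1/8, -7/74)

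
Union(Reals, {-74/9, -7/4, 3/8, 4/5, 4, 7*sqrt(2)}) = Reals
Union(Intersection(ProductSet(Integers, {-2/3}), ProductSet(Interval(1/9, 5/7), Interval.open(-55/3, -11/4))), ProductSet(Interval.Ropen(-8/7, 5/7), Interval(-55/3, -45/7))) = ProductSet(Interval.Ropen(-8/7, 5/7), Interval(-55/3, -45/7))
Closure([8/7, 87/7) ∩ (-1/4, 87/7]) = [8/7, 87/7]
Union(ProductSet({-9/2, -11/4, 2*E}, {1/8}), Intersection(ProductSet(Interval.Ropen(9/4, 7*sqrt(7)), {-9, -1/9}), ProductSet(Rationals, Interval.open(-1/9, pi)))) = ProductSet({-9/2, -11/4, 2*E}, {1/8})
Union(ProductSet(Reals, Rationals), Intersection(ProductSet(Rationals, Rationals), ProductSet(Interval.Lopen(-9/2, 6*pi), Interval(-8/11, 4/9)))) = ProductSet(Reals, Rationals)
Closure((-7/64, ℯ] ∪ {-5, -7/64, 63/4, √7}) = {-5, 63/4} ∪ [-7/64, ℯ]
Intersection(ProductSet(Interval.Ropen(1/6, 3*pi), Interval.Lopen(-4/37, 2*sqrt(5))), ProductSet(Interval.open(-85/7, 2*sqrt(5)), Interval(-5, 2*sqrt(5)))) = ProductSet(Interval.Ropen(1/6, 2*sqrt(5)), Interval.Lopen(-4/37, 2*sqrt(5)))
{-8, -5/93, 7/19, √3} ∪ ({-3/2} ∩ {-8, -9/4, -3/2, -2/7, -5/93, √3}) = {-8, -3/2, -5/93, 7/19, √3}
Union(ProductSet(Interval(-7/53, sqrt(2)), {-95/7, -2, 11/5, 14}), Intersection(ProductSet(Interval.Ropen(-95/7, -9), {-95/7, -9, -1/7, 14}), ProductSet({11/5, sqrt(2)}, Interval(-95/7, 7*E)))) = ProductSet(Interval(-7/53, sqrt(2)), {-95/7, -2, 11/5, 14})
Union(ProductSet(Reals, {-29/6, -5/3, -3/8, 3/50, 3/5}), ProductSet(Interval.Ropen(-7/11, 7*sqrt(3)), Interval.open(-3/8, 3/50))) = Union(ProductSet(Interval.Ropen(-7/11, 7*sqrt(3)), Interval.open(-3/8, 3/50)), ProductSet(Reals, {-29/6, -5/3, -3/8, 3/50, 3/5}))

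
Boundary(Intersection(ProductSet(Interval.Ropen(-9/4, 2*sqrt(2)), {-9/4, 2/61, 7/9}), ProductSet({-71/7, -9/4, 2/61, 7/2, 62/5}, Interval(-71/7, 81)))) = ProductSet({-9/4, 2/61}, {-9/4, 2/61, 7/9})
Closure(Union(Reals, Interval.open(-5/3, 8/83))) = Interval(-oo, oo)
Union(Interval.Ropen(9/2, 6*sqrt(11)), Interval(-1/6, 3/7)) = Union(Interval(-1/6, 3/7), Interval.Ropen(9/2, 6*sqrt(11)))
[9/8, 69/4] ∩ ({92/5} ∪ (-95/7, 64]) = [9/8, 69/4]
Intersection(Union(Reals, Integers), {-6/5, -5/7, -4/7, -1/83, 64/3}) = {-6/5, -5/7, -4/7, -1/83, 64/3}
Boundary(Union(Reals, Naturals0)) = EmptySet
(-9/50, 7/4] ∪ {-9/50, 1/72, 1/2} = [-9/50, 7/4]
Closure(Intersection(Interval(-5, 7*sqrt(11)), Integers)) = Range(-5, 24, 1)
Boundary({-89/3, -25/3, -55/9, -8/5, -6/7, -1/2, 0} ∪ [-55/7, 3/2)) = {-89/3, -25/3, -55/7, 3/2}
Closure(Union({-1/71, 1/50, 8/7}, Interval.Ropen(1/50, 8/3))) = Union({-1/71}, Interval(1/50, 8/3))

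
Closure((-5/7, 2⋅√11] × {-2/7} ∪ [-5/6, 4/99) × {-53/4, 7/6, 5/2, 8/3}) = ([-5/6, 4/99] × {-53/4, 7/6, 5/2, 8/3}) ∪ ([-5/7, 2⋅√11] × {-2/7})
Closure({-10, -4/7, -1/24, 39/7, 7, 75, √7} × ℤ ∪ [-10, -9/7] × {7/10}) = ([-10, -9/7] × {7/10}) ∪ ({-10, -4/7, -1/24, 39/7, 7, 75, √7} × ℤ)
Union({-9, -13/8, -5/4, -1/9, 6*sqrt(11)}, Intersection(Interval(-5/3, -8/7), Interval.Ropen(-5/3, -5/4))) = Union({-9, -1/9, 6*sqrt(11)}, Interval(-5/3, -5/4))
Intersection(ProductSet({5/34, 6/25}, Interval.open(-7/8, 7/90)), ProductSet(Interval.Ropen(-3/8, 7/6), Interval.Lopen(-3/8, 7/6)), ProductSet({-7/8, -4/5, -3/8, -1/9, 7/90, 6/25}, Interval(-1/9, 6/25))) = ProductSet({6/25}, Interval.Ropen(-1/9, 7/90))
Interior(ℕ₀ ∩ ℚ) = ∅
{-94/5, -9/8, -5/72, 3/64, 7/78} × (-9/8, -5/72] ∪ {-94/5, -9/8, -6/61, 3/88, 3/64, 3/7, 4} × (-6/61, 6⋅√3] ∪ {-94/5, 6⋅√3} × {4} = ({-94/5, 6⋅√3} × {4}) ∪ ({-94/5, -9/8, -5/72, 3/64, 7/78} × (-9/8, -5/72]) ∪ ({-94/5, -9/8, -6/61, 3/88, 3/64, 3/7, 4} × (-6/61, 6⋅√3])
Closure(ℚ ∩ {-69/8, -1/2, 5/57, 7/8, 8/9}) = {-69/8, -1/2, 5/57, 7/8, 8/9}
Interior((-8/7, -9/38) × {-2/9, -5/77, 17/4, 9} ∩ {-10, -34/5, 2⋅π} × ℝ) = ∅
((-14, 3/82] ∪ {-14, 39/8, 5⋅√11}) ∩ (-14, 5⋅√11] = (-14, 3/82] ∪ {39/8, 5⋅√11}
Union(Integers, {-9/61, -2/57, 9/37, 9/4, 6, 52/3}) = Union({-9/61, -2/57, 9/37, 9/4, 52/3}, Integers)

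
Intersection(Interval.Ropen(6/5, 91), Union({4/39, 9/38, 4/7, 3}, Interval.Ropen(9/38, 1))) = {3}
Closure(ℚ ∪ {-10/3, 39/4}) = ℝ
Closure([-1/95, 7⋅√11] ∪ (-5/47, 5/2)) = [-5/47, 7⋅√11]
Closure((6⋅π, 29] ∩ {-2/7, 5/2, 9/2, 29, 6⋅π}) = {29}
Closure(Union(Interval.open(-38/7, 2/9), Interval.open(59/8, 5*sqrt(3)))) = Union(Interval(-38/7, 2/9), Interval(59/8, 5*sqrt(3)))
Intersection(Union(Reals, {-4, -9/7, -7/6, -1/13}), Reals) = Reals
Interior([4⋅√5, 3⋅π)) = (4⋅√5, 3⋅π)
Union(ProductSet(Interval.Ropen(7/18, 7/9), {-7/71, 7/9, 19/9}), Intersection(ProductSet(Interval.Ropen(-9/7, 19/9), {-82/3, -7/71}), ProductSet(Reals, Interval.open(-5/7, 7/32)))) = Union(ProductSet(Interval.Ropen(-9/7, 19/9), {-7/71}), ProductSet(Interval.Ropen(7/18, 7/9), {-7/71, 7/9, 19/9}))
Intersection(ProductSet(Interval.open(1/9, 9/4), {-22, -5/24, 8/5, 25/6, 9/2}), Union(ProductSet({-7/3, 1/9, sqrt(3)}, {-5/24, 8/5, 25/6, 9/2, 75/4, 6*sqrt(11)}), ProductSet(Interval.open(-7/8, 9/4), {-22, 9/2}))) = Union(ProductSet({sqrt(3)}, {-5/24, 8/5, 25/6, 9/2}), ProductSet(Interval.open(1/9, 9/4), {-22, 9/2}))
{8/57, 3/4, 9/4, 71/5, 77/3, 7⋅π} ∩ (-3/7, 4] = {8/57, 3/4, 9/4}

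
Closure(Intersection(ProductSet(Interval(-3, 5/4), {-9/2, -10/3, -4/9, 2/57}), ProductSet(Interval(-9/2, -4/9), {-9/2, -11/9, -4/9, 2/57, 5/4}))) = ProductSet(Interval(-3, -4/9), {-9/2, -4/9, 2/57})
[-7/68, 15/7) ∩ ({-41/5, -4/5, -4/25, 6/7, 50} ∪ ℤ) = {0, 1, 2} ∪ {6/7}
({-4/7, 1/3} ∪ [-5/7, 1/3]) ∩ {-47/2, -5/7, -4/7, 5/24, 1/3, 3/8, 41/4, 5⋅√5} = {-5/7, -4/7, 5/24, 1/3}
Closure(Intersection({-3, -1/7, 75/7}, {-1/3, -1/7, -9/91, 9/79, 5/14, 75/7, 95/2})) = {-1/7, 75/7}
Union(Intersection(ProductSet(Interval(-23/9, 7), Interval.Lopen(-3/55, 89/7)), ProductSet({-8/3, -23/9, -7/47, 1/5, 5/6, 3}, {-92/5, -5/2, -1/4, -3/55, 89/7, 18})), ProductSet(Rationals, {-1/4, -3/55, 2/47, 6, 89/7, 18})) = ProductSet(Rationals, {-1/4, -3/55, 2/47, 6, 89/7, 18})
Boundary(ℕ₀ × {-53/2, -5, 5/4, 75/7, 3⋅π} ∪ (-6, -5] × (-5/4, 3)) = ({-6, -5} × [-5/4, 3]) ∪ ([-6, -5] × {-5/4, 3}) ∪ (ℕ₀ × {-53/2, -5, 75/7, 3⋅π}) ∪ ((ℕ₀ \ (-6, -5)) × {-53/2, -5, 5/4, 75/7, 3⋅π})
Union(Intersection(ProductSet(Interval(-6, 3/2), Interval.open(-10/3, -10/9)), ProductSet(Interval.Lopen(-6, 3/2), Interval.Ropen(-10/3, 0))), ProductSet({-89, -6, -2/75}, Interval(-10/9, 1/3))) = Union(ProductSet({-89, -6, -2/75}, Interval(-10/9, 1/3)), ProductSet(Interval.Lopen(-6, 3/2), Interval.open(-10/3, -10/9)))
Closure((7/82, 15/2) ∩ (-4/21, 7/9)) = [7/82, 7/9]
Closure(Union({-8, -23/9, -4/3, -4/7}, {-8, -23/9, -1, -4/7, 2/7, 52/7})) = {-8, -23/9, -4/3, -1, -4/7, 2/7, 52/7}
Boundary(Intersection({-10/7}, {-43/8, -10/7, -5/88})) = {-10/7}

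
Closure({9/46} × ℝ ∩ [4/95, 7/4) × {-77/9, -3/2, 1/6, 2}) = {9/46} × {-77/9, -3/2, 1/6, 2}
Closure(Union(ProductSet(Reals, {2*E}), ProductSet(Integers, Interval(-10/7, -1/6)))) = Union(ProductSet(Integers, Interval(-10/7, -1/6)), ProductSet(Reals, {2*E}))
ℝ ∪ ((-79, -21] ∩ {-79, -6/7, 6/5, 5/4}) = ℝ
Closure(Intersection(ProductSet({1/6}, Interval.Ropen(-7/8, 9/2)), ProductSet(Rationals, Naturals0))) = ProductSet({1/6}, Range(0, 5, 1))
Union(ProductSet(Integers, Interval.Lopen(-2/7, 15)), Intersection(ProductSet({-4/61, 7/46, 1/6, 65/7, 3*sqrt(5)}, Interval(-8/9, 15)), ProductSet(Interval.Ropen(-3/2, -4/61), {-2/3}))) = ProductSet(Integers, Interval.Lopen(-2/7, 15))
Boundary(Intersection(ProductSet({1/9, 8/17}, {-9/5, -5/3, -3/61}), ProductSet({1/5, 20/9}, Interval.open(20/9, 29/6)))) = EmptySet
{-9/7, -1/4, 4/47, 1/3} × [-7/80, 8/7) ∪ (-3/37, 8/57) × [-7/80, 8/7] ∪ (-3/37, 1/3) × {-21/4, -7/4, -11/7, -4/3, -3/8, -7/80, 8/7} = ({-9/7, -1/4, 4/47, 1/3} × [-7/80, 8/7)) ∪ ((-3/37, 8/57) × [-7/80, 8/7]) ∪ ((-3/37, 1/3) × {-21/4, -7/4, -11/7, -4/3, -3/8, -7/80, 8/7})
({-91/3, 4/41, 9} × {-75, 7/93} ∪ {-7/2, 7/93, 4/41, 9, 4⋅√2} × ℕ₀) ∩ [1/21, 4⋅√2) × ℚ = ({7/93, 4/41} × ℕ₀) ∪ ({4/41} × {-75, 7/93})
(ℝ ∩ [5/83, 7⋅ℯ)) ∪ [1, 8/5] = [5/83, 7⋅ℯ)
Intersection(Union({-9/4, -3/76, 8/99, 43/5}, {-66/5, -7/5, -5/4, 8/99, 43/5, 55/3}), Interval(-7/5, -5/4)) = {-7/5, -5/4}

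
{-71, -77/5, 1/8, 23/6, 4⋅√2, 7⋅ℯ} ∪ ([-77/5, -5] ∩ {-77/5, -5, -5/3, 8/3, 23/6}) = {-71, -77/5, -5, 1/8, 23/6, 4⋅√2, 7⋅ℯ}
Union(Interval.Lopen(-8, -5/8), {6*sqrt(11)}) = Union({6*sqrt(11)}, Interval.Lopen(-8, -5/8))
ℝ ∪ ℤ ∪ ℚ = ℝ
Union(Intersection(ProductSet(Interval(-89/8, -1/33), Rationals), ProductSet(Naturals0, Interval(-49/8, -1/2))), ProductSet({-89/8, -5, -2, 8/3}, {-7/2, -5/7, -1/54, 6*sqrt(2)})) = ProductSet({-89/8, -5, -2, 8/3}, {-7/2, -5/7, -1/54, 6*sqrt(2)})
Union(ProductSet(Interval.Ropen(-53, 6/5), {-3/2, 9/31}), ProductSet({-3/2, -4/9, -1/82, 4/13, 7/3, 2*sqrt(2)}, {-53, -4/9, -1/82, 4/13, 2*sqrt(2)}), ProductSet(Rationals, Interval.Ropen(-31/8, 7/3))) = Union(ProductSet({-3/2, -4/9, -1/82, 4/13, 7/3, 2*sqrt(2)}, {-53, -4/9, -1/82, 4/13, 2*sqrt(2)}), ProductSet(Interval.Ropen(-53, 6/5), {-3/2, 9/31}), ProductSet(Rationals, Interval.Ropen(-31/8, 7/3)))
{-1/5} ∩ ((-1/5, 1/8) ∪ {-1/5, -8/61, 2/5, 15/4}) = {-1/5}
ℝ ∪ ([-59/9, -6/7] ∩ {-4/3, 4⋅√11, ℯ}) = ℝ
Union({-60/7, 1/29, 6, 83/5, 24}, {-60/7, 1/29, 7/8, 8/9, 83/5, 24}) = {-60/7, 1/29, 7/8, 8/9, 6, 83/5, 24}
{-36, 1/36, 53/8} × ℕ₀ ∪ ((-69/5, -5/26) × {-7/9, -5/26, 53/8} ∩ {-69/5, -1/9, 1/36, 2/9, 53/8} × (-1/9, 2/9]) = {-36, 1/36, 53/8} × ℕ₀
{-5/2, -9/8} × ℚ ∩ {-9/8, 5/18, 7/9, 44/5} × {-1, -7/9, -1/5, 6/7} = {-9/8} × {-1, -7/9, -1/5, 6/7}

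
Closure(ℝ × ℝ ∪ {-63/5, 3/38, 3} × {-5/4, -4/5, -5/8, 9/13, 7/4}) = ℝ × ℝ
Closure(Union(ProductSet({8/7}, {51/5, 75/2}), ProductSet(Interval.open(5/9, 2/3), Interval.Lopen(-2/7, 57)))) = Union(ProductSet({8/7}, {51/5, 75/2}), ProductSet({5/9, 2/3}, Interval(-2/7, 57)), ProductSet(Interval(5/9, 2/3), {-2/7, 57}), ProductSet(Interval.open(5/9, 2/3), Interval.Lopen(-2/7, 57)))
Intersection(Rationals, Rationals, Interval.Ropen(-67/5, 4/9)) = Intersection(Interval.Ropen(-67/5, 4/9), Rationals)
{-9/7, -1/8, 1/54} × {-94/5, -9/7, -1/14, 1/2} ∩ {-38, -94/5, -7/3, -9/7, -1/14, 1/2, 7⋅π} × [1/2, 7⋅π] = {-9/7} × {1/2}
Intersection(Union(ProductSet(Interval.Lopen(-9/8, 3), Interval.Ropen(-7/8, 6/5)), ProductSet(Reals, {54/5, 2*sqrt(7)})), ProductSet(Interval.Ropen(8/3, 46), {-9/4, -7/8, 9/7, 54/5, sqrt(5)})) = Union(ProductSet(Interval(8/3, 3), {-7/8}), ProductSet(Interval.Ropen(8/3, 46), {54/5}))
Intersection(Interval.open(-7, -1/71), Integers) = Range(-6, 0, 1)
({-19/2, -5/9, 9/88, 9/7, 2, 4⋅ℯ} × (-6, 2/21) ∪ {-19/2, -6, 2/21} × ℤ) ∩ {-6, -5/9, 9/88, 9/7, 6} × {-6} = {-6} × {-6}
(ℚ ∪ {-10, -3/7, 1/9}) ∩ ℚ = ℚ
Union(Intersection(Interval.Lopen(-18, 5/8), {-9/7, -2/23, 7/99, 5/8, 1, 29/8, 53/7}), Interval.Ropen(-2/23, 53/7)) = Union({-9/7}, Interval.Ropen(-2/23, 53/7))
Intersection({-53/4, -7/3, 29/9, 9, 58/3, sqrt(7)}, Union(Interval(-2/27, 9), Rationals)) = {-53/4, -7/3, 29/9, 9, 58/3, sqrt(7)}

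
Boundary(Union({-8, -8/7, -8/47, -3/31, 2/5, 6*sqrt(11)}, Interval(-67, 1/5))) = {-67, 1/5, 2/5, 6*sqrt(11)}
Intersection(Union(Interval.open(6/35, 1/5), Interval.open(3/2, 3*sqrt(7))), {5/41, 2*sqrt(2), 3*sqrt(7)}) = {2*sqrt(2)}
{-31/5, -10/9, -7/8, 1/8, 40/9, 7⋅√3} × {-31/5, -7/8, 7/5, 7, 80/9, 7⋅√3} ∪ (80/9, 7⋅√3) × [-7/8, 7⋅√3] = ((80/9, 7⋅√3) × [-7/8, 7⋅√3]) ∪ ({-31/5, -10/9, -7/8, 1/8, 40/9, 7⋅√3} × {-31/5, -7/8, 7/5, 7, 80/9, 7⋅√3})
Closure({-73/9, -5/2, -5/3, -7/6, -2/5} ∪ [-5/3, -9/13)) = {-73/9, -5/2, -2/5} ∪ [-5/3, -9/13]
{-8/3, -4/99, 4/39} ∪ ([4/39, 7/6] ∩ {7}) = {-8/3, -4/99, 4/39}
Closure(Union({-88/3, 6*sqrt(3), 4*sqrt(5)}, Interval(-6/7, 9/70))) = Union({-88/3, 6*sqrt(3), 4*sqrt(5)}, Interval(-6/7, 9/70))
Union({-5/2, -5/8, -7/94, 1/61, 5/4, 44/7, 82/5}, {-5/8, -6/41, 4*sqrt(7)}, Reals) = Reals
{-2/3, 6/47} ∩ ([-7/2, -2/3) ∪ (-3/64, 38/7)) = {6/47}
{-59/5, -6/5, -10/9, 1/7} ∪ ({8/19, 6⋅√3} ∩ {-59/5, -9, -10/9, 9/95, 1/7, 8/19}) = {-59/5, -6/5, -10/9, 1/7, 8/19}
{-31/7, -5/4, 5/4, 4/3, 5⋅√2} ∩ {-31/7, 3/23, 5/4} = {-31/7, 5/4}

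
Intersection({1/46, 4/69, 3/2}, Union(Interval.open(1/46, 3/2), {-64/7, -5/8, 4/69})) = {4/69}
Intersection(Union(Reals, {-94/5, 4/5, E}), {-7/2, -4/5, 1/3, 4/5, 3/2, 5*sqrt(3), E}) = {-7/2, -4/5, 1/3, 4/5, 3/2, 5*sqrt(3), E}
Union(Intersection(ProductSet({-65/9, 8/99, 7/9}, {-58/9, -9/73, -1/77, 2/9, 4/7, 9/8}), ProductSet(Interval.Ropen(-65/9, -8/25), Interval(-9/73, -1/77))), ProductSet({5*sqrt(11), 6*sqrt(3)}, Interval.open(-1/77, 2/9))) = Union(ProductSet({-65/9}, {-9/73, -1/77}), ProductSet({5*sqrt(11), 6*sqrt(3)}, Interval.open(-1/77, 2/9)))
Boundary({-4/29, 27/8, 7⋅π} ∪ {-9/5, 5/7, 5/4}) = {-9/5, -4/29, 5/7, 5/4, 27/8, 7⋅π}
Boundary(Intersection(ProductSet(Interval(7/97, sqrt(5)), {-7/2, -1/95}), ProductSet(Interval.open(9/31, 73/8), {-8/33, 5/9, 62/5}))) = EmptySet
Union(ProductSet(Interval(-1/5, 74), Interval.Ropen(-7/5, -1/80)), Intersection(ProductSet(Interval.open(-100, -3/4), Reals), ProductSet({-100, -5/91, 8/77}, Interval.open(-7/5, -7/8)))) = ProductSet(Interval(-1/5, 74), Interval.Ropen(-7/5, -1/80))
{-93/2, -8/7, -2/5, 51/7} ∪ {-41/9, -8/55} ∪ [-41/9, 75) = {-93/2} ∪ [-41/9, 75)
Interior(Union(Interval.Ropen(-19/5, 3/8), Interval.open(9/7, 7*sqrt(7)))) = Union(Interval.open(-19/5, 3/8), Interval.open(9/7, 7*sqrt(7)))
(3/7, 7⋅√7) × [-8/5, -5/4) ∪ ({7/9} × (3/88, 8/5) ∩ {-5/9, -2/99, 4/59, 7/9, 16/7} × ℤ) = ({7/9} × {1}) ∪ ((3/7, 7⋅√7) × [-8/5, -5/4))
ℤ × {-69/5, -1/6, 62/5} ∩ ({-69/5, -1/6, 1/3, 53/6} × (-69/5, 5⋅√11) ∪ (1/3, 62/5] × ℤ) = ∅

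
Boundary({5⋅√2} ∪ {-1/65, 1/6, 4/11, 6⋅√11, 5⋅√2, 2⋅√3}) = {-1/65, 1/6, 4/11, 6⋅√11, 5⋅√2, 2⋅√3}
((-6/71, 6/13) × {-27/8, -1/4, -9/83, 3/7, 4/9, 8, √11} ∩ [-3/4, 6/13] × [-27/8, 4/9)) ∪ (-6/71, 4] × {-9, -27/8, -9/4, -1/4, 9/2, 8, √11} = ((-6/71, 6/13) × {-27/8, -1/4, -9/83, 3/7}) ∪ ((-6/71, 4] × {-9, -27/8, -9/4, -1/4, 9/2, 8, √11})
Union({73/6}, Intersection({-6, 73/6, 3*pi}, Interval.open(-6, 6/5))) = {73/6}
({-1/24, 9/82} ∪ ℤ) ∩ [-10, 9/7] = {-10, -9, …, 1} ∪ {-1/24, 9/82}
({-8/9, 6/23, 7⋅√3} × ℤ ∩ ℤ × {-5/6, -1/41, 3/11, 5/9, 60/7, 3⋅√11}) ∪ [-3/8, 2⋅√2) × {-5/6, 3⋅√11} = [-3/8, 2⋅√2) × {-5/6, 3⋅√11}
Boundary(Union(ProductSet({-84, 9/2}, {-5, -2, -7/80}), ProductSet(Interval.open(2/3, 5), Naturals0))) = Union(ProductSet({-84, 9/2}, {-5, -2, -7/80}), ProductSet(Interval(2/3, 5), Naturals0))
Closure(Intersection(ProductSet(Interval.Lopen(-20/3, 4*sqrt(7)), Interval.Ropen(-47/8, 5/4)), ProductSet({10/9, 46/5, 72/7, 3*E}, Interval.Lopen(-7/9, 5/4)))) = ProductSet({10/9, 46/5, 72/7, 3*E}, Interval(-7/9, 5/4))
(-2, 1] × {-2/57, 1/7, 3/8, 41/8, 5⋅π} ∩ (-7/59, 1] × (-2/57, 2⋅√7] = (-7/59, 1] × {1/7, 3/8, 41/8}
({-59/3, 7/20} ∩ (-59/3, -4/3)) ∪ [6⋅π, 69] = [6⋅π, 69]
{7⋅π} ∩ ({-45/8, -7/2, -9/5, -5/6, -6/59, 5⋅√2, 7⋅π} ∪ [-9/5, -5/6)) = {7⋅π}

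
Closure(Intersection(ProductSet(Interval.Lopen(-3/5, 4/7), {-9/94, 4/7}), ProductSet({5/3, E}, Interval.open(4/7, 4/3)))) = EmptySet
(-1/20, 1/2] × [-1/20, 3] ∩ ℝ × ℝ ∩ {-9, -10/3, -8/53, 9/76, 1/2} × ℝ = {9/76, 1/2} × [-1/20, 3]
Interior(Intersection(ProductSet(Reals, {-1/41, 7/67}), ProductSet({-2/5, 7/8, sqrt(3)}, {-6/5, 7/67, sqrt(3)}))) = EmptySet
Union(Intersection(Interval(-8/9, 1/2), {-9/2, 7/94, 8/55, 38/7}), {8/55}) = {7/94, 8/55}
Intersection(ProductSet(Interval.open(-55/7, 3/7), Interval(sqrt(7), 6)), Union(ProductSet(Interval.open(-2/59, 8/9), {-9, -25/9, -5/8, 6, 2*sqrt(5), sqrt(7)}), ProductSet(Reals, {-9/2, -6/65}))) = ProductSet(Interval.open(-2/59, 3/7), {6, 2*sqrt(5), sqrt(7)})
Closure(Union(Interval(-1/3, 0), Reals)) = Interval(-oo, oo)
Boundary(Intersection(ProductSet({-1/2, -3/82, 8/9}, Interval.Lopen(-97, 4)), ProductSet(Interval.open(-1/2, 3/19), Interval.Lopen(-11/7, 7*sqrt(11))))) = ProductSet({-3/82}, Interval(-11/7, 4))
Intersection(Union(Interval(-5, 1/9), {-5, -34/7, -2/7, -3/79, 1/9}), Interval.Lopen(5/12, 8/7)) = EmptySet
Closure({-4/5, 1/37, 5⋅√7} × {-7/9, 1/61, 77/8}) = {-4/5, 1/37, 5⋅√7} × {-7/9, 1/61, 77/8}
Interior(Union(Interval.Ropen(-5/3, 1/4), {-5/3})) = Interval.open(-5/3, 1/4)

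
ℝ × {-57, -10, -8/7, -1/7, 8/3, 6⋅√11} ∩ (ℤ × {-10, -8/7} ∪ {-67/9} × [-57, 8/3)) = (ℤ × {-10, -8/7}) ∪ ({-67/9} × {-57, -10, -8/7, -1/7})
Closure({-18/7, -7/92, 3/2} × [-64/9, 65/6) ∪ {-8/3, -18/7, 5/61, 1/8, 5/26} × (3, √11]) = ({-18/7, -7/92, 3/2} × [-64/9, 65/6]) ∪ ({-8/3, -18/7, 5/61, 1/8, 5/26} × [3, √11])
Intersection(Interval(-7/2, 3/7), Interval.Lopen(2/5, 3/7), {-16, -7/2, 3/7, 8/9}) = {3/7}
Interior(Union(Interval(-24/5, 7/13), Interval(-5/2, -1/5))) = Interval.open(-24/5, 7/13)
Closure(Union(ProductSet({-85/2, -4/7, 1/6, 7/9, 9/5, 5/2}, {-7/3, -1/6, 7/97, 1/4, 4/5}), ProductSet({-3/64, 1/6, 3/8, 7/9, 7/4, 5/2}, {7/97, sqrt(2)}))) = Union(ProductSet({-85/2, -4/7, 1/6, 7/9, 9/5, 5/2}, {-7/3, -1/6, 7/97, 1/4, 4/5}), ProductSet({-3/64, 1/6, 3/8, 7/9, 7/4, 5/2}, {7/97, sqrt(2)}))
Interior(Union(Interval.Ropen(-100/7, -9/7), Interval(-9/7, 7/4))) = Interval.open(-100/7, 7/4)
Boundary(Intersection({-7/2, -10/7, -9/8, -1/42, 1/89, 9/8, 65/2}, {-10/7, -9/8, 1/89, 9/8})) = {-10/7, -9/8, 1/89, 9/8}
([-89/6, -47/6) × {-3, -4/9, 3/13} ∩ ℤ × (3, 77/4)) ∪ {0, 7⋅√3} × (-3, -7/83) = {0, 7⋅√3} × (-3, -7/83)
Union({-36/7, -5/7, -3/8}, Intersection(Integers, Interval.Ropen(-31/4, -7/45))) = Union({-36/7, -5/7, -3/8}, Range(-7, 0, 1))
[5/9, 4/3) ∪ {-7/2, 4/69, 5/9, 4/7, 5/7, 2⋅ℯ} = {-7/2, 4/69, 2⋅ℯ} ∪ [5/9, 4/3)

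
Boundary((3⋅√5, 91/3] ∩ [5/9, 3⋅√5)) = ∅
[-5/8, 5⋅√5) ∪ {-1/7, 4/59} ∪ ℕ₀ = [-5/8, 5⋅√5) ∪ ℕ₀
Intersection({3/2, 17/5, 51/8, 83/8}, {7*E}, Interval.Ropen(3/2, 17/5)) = EmptySet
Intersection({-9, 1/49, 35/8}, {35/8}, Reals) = {35/8}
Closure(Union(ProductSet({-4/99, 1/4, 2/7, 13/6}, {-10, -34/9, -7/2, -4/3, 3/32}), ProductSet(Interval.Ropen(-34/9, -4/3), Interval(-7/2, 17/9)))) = Union(ProductSet({-4/99, 1/4, 2/7, 13/6}, {-10, -34/9, -7/2, -4/3, 3/32}), ProductSet(Interval(-34/9, -4/3), Interval(-7/2, 17/9)))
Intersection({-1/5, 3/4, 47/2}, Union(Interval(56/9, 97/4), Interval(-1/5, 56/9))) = {-1/5, 3/4, 47/2}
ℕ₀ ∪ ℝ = ℝ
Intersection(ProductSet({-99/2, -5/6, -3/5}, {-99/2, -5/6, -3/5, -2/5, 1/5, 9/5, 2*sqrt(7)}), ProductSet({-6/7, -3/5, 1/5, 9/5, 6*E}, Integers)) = EmptySet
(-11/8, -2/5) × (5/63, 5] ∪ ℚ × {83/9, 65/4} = (ℚ × {83/9, 65/4}) ∪ ((-11/8, -2/5) × (5/63, 5])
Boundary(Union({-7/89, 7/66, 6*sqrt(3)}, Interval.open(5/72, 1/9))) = {-7/89, 5/72, 1/9, 6*sqrt(3)}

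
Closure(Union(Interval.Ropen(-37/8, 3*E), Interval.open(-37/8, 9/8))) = Interval(-37/8, 3*E)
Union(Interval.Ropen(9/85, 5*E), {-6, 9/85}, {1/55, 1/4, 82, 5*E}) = Union({-6, 1/55, 82}, Interval(9/85, 5*E))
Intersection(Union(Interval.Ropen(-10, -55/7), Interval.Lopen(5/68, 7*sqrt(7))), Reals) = Union(Interval.Ropen(-10, -55/7), Interval.Lopen(5/68, 7*sqrt(7)))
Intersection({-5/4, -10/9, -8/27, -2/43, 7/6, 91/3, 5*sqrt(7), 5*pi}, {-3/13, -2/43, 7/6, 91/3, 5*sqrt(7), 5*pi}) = {-2/43, 7/6, 91/3, 5*sqrt(7), 5*pi}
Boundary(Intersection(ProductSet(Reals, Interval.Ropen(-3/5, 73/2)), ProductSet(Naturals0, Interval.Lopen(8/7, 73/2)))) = ProductSet(Naturals0, Interval(8/7, 73/2))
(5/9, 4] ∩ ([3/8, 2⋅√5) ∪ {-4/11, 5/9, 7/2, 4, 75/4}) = (5/9, 4]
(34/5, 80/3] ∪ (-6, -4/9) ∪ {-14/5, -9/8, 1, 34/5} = (-6, -4/9) ∪ {1} ∪ [34/5, 80/3]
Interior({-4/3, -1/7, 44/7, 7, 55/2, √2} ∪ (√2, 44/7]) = (√2, 44/7)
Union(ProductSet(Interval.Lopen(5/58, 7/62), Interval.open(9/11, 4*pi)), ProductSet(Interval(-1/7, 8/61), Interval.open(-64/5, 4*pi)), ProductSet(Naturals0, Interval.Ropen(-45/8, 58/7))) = Union(ProductSet(Interval(-1/7, 8/61), Interval.open(-64/5, 4*pi)), ProductSet(Naturals0, Interval.Ropen(-45/8, 58/7)))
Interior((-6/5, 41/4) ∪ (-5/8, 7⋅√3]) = (-6/5, 7⋅√3)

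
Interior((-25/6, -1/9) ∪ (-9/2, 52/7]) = (-9/2, 52/7)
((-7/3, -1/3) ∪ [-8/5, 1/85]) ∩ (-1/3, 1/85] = (-1/3, 1/85]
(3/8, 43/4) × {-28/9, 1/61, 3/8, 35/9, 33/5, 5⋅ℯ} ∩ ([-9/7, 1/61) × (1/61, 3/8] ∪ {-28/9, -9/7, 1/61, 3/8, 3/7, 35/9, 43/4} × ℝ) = {3/7, 35/9} × {-28/9, 1/61, 3/8, 35/9, 33/5, 5⋅ℯ}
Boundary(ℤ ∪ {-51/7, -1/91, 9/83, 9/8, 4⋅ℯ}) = ℤ ∪ {-51/7, -1/91, 9/83, 9/8, 4⋅ℯ}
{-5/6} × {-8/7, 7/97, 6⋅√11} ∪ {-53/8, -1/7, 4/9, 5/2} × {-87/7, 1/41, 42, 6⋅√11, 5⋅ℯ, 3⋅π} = ({-5/6} × {-8/7, 7/97, 6⋅√11}) ∪ ({-53/8, -1/7, 4/9, 5/2} × {-87/7, 1/41, 42, 6⋅√11, 5⋅ℯ, 3⋅π})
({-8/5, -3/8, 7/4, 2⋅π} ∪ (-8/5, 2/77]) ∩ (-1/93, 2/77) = (-1/93, 2/77)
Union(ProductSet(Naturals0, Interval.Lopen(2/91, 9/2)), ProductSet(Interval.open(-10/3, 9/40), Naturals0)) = Union(ProductSet(Interval.open(-10/3, 9/40), Naturals0), ProductSet(Naturals0, Interval.Lopen(2/91, 9/2)))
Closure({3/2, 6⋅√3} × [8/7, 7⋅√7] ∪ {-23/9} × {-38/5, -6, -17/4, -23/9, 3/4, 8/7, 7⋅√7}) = ({-23/9} × {-38/5, -6, -17/4, -23/9, 3/4, 8/7, 7⋅√7}) ∪ ({3/2, 6⋅√3} × [8/7, 7⋅√7])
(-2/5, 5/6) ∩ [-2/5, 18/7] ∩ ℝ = (-2/5, 5/6)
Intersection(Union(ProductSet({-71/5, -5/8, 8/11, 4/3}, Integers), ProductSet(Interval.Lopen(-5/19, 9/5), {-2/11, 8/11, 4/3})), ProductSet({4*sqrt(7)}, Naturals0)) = EmptySet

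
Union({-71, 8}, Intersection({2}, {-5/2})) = {-71, 8}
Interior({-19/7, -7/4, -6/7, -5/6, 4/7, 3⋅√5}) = ∅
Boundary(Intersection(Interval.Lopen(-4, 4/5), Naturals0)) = Range(0, 1, 1)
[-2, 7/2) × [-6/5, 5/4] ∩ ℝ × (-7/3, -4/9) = [-2, 7/2) × [-6/5, -4/9)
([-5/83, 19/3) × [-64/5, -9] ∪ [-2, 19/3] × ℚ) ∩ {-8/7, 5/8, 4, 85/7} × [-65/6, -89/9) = ({5/8, 4} × [-65/6, -89/9)) ∪ ({-8/7, 5/8, 4} × (ℚ ∩ [-65/6, -89/9)))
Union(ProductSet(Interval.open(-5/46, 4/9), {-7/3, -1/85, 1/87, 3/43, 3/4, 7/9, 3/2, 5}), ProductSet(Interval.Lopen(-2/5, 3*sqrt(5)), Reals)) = ProductSet(Interval.Lopen(-2/5, 3*sqrt(5)), Reals)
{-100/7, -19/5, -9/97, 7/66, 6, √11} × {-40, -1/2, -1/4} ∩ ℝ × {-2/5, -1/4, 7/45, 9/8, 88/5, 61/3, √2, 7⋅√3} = {-100/7, -19/5, -9/97, 7/66, 6, √11} × {-1/4}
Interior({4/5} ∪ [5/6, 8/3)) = (5/6, 8/3)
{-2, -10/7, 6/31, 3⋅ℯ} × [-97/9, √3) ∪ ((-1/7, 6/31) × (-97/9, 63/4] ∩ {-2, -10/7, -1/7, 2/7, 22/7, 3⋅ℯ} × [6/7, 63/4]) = {-2, -10/7, 6/31, 3⋅ℯ} × [-97/9, √3)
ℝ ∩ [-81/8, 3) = [-81/8, 3)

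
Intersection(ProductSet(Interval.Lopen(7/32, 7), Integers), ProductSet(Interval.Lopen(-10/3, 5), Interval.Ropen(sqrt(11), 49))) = ProductSet(Interval.Lopen(7/32, 5), Range(4, 49, 1))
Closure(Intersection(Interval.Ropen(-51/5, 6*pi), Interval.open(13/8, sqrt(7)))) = Interval(13/8, sqrt(7))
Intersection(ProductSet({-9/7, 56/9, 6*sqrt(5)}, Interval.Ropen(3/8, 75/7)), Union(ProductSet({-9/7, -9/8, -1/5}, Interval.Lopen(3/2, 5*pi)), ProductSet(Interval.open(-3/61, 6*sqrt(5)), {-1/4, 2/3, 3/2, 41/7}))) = Union(ProductSet({-9/7}, Interval.open(3/2, 75/7)), ProductSet({56/9}, {2/3, 3/2, 41/7}))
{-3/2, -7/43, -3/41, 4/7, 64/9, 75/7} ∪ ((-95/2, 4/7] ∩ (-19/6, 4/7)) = (-19/6, 4/7] ∪ {64/9, 75/7}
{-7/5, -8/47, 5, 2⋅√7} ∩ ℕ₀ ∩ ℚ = {5}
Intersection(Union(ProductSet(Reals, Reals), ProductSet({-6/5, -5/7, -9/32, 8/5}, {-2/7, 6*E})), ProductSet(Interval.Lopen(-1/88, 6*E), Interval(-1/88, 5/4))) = ProductSet(Interval.Lopen(-1/88, 6*E), Interval(-1/88, 5/4))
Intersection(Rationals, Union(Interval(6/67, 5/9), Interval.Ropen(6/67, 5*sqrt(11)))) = Intersection(Interval.Ropen(6/67, 5*sqrt(11)), Rationals)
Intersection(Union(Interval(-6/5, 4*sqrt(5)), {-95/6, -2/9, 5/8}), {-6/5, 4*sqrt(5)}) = {-6/5, 4*sqrt(5)}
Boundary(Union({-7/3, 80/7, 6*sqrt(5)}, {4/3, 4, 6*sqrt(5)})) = {-7/3, 4/3, 4, 80/7, 6*sqrt(5)}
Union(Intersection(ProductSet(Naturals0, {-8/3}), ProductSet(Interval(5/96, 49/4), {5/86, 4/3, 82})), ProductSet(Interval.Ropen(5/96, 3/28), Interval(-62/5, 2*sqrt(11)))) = ProductSet(Interval.Ropen(5/96, 3/28), Interval(-62/5, 2*sqrt(11)))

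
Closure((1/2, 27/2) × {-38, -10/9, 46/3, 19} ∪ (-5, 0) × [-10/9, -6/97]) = ([-5, 0] × [-10/9, -6/97]) ∪ ([1/2, 27/2] × {-38, -10/9, 46/3, 19})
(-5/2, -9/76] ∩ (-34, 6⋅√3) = (-5/2, -9/76]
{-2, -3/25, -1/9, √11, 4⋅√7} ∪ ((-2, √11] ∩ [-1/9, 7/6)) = {-2, -3/25, √11, 4⋅√7} ∪ [-1/9, 7/6)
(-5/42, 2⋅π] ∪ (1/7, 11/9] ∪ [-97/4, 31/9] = [-97/4, 2⋅π]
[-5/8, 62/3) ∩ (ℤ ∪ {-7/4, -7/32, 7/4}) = {-7/32, 7/4} ∪ {0, 1, …, 20}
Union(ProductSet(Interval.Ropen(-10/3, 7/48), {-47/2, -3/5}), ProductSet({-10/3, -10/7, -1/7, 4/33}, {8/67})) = Union(ProductSet({-10/3, -10/7, -1/7, 4/33}, {8/67}), ProductSet(Interval.Ropen(-10/3, 7/48), {-47/2, -3/5}))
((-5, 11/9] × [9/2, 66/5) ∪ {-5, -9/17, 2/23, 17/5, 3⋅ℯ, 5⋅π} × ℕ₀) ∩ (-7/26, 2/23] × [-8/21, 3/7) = {2/23} × {0}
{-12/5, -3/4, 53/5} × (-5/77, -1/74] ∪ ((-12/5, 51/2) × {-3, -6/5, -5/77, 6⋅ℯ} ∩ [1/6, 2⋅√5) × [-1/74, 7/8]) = {-12/5, -3/4, 53/5} × (-5/77, -1/74]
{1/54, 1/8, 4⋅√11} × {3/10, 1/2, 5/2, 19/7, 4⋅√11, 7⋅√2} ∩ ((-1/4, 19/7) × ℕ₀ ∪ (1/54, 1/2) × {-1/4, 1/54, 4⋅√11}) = {1/8} × {4⋅√11}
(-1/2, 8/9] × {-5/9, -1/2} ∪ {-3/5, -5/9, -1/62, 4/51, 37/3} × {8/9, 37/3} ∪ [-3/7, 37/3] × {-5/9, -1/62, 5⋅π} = ((-1/2, 8/9] × {-5/9, -1/2}) ∪ ({-3/5, -5/9, -1/62, 4/51, 37/3} × {8/9, 37/3}) ∪ ([-3/7, 37/3] × {-5/9, -1/62, 5⋅π})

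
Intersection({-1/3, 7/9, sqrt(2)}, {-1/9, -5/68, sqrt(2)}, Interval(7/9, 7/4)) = {sqrt(2)}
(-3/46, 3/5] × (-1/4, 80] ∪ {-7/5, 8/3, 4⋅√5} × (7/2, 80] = ((-3/46, 3/5] × (-1/4, 80]) ∪ ({-7/5, 8/3, 4⋅√5} × (7/2, 80])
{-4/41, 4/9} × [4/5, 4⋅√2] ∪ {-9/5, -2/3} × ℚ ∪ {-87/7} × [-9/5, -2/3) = ({-9/5, -2/3} × ℚ) ∪ ({-87/7} × [-9/5, -2/3)) ∪ ({-4/41, 4/9} × [4/5, 4⋅√2])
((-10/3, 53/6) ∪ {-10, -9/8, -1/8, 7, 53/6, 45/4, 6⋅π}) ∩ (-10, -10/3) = ∅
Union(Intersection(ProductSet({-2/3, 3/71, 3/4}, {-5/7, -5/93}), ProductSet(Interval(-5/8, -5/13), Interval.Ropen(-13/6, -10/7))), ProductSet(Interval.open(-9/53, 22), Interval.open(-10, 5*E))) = ProductSet(Interval.open(-9/53, 22), Interval.open(-10, 5*E))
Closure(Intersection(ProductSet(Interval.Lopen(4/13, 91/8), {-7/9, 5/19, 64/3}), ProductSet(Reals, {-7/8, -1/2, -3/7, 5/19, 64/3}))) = ProductSet(Interval(4/13, 91/8), {5/19, 64/3})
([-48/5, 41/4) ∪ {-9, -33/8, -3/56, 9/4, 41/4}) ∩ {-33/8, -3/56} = {-33/8, -3/56}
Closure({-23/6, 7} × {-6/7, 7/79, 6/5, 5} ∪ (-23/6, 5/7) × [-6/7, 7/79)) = ({-23/6, 5/7} × [-6/7, 7/79]) ∪ ({-23/6, 7} × {-6/7, 7/79, 6/5, 5}) ∪ ([-23/6, 5/7] × {-6/7, 7/79}) ∪ ((-23/6, 5/7) × [-6/7, 7/79))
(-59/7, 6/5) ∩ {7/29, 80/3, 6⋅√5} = {7/29}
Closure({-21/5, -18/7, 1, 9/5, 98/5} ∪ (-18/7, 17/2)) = {-21/5, 98/5} ∪ [-18/7, 17/2]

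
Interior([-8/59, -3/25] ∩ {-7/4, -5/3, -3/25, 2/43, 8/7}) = ∅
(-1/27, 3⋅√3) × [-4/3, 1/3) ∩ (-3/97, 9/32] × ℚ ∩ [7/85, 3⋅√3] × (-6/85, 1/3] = [7/85, 9/32] × (ℚ ∩ (-6/85, 1/3))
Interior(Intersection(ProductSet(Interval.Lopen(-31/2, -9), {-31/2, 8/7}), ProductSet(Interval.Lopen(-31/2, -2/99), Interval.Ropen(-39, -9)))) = EmptySet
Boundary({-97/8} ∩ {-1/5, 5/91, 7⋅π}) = ∅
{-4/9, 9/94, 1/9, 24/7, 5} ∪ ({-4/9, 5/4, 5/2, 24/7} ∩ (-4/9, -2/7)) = {-4/9, 9/94, 1/9, 24/7, 5}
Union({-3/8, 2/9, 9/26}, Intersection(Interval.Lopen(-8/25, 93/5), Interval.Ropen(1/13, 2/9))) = Union({-3/8, 9/26}, Interval(1/13, 2/9))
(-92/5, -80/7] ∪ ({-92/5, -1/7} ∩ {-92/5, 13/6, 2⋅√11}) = [-92/5, -80/7]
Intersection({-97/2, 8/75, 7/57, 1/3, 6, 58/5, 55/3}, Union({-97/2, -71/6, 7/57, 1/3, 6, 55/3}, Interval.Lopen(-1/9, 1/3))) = {-97/2, 8/75, 7/57, 1/3, 6, 55/3}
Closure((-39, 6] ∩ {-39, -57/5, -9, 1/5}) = {-57/5, -9, 1/5}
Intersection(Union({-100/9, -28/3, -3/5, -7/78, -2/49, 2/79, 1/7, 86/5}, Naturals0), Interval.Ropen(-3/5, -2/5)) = {-3/5}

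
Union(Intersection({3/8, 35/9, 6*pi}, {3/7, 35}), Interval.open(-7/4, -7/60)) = Interval.open(-7/4, -7/60)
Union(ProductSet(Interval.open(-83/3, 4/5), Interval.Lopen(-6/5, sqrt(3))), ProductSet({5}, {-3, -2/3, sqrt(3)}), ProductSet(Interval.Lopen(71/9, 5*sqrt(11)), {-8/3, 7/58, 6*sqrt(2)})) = Union(ProductSet({5}, {-3, -2/3, sqrt(3)}), ProductSet(Interval.open(-83/3, 4/5), Interval.Lopen(-6/5, sqrt(3))), ProductSet(Interval.Lopen(71/9, 5*sqrt(11)), {-8/3, 7/58, 6*sqrt(2)}))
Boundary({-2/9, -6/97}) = {-2/9, -6/97}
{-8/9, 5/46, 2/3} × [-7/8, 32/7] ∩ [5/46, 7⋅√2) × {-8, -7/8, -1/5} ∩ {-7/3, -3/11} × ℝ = ∅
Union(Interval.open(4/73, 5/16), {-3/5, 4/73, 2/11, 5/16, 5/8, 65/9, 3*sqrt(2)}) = Union({-3/5, 5/8, 65/9, 3*sqrt(2)}, Interval(4/73, 5/16))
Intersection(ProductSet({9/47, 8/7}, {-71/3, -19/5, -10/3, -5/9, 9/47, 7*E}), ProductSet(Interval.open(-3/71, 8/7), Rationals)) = ProductSet({9/47}, {-71/3, -19/5, -10/3, -5/9, 9/47})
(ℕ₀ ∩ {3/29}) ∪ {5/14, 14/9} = {5/14, 14/9}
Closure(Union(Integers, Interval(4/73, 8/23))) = Union(Integers, Interval(4/73, 8/23))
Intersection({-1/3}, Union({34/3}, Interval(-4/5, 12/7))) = {-1/3}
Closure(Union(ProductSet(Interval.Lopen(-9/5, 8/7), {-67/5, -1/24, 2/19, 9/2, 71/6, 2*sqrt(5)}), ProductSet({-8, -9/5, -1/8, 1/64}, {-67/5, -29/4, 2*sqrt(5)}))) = Union(ProductSet({-8, -9/5, -1/8, 1/64}, {-67/5, -29/4, 2*sqrt(5)}), ProductSet(Interval(-9/5, 8/7), {-67/5, -1/24, 2/19, 9/2, 71/6, 2*sqrt(5)}))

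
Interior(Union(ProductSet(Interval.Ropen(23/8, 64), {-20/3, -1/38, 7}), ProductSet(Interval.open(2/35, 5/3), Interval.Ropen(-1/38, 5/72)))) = ProductSet(Interval.open(2/35, 5/3), Interval.open(-1/38, 5/72))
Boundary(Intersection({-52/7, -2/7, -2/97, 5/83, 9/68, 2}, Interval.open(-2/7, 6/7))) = {-2/97, 5/83, 9/68}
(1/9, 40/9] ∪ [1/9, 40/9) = [1/9, 40/9]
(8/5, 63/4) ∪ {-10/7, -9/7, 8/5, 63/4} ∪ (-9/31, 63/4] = {-10/7, -9/7} ∪ (-9/31, 63/4]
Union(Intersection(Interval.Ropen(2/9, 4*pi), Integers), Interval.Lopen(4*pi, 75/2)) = Union(Interval.Lopen(4*pi, 75/2), Range(1, 13, 1))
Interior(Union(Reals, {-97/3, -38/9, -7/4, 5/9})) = Reals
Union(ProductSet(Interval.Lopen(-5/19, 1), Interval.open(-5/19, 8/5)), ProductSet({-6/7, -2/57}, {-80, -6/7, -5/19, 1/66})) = Union(ProductSet({-6/7, -2/57}, {-80, -6/7, -5/19, 1/66}), ProductSet(Interval.Lopen(-5/19, 1), Interval.open(-5/19, 8/5)))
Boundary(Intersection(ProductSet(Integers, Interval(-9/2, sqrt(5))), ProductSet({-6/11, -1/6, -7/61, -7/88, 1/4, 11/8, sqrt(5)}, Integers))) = EmptySet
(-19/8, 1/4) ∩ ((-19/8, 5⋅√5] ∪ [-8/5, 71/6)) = (-19/8, 1/4)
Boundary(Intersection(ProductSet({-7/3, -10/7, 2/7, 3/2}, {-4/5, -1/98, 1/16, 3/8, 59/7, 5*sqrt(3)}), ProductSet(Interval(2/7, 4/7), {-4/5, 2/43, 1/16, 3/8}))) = ProductSet({2/7}, {-4/5, 1/16, 3/8})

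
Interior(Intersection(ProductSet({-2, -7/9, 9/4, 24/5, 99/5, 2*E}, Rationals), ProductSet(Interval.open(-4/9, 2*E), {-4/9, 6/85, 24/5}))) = EmptySet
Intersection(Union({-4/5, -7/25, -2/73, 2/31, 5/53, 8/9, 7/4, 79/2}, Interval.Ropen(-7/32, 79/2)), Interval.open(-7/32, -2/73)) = Interval.open(-7/32, -2/73)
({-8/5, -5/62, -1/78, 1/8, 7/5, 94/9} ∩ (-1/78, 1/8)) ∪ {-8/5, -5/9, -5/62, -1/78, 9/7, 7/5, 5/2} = {-8/5, -5/9, -5/62, -1/78, 9/7, 7/5, 5/2}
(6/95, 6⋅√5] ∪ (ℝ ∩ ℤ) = ℤ ∪ (6/95, 6⋅√5]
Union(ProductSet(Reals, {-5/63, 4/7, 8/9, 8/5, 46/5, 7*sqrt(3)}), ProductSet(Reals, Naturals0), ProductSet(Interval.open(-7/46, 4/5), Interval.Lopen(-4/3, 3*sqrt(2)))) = Union(ProductSet(Interval.open(-7/46, 4/5), Interval.Lopen(-4/3, 3*sqrt(2))), ProductSet(Reals, Union({-5/63, 4/7, 8/9, 8/5, 46/5, 7*sqrt(3)}, Naturals0)))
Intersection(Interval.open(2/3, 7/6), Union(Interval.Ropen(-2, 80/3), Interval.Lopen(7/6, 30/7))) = Interval.open(2/3, 7/6)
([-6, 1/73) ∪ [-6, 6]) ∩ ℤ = {-6, -5, …, 6}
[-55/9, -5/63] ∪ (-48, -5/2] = (-48, -5/63]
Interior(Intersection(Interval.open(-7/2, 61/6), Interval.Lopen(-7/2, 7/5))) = Interval.open(-7/2, 7/5)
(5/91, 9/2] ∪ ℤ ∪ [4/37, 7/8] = ℤ ∪ (5/91, 9/2]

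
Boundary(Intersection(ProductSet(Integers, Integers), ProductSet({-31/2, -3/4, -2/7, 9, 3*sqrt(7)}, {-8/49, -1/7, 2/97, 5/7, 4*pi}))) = EmptySet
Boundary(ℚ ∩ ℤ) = ℤ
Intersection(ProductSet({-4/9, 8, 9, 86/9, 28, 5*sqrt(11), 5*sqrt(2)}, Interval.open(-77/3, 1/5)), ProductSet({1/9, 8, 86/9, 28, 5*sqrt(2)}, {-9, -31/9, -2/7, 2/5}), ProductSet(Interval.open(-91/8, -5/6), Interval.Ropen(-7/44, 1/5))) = EmptySet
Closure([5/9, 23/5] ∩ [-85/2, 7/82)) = ∅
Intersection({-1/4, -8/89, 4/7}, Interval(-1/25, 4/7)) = {4/7}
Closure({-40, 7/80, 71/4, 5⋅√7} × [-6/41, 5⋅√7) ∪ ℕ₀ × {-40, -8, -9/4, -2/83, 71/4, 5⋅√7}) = (ℕ₀ × {-40, -8, -9/4, -2/83, 71/4, 5⋅√7}) ∪ ({-40, 7/80, 71/4, 5⋅√7} × [-6/41, 5⋅√7])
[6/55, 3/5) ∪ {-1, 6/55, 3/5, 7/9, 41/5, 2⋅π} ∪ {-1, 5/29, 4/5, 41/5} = {-1, 7/9, 4/5, 41/5, 2⋅π} ∪ [6/55, 3/5]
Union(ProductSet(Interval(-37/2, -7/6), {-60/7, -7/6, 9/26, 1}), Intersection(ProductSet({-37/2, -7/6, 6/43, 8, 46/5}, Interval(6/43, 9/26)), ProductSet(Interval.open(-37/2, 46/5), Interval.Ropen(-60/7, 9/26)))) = Union(ProductSet({-7/6, 6/43, 8}, Interval.Ropen(6/43, 9/26)), ProductSet(Interval(-37/2, -7/6), {-60/7, -7/6, 9/26, 1}))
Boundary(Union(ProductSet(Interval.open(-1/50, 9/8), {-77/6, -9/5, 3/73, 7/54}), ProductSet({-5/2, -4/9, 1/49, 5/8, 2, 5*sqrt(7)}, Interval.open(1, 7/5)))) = Union(ProductSet({-5/2, -4/9, 1/49, 5/8, 2, 5*sqrt(7)}, Interval(1, 7/5)), ProductSet(Interval(-1/50, 9/8), {-77/6, -9/5, 3/73, 7/54}))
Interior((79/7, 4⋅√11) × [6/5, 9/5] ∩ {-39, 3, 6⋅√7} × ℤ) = ∅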